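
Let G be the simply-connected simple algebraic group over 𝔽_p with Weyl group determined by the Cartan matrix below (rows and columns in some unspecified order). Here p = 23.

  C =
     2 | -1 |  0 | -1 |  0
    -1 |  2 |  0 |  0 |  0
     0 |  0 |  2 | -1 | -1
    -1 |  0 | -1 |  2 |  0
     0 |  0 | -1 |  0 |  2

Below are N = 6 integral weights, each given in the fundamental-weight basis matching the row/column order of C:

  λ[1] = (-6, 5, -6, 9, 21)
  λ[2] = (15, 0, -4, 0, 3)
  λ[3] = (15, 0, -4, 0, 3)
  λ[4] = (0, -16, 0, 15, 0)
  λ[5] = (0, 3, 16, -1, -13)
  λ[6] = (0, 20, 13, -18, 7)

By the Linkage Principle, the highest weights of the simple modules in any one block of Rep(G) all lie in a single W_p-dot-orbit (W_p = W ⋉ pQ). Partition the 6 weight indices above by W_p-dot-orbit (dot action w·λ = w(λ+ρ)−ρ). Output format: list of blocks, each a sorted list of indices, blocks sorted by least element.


A_5 Cartan matrix, 5 simple roots permuted; ρ=(1,1,1,1,1).

Folding the 6 weights λ_j+ρ into Ā_23 (reps in the given 5-coord order):

  λ_1 → (1, 4, 5, 0, 12)
  λ_2 → (14, 1, 1, 2, 1)
  λ_3 → (14, 1, 1, 2, 1)
  λ_4 → (14, 1, 1, 2, 1)
  λ_5 → (1, 4, 5, 0, 12)
  λ_6 → (14, 1, 1, 2, 1)

Grouping the 6 weights by Ā_23-representative: 2 linkage classes.

[[1, 5], [2, 3, 4, 6]]


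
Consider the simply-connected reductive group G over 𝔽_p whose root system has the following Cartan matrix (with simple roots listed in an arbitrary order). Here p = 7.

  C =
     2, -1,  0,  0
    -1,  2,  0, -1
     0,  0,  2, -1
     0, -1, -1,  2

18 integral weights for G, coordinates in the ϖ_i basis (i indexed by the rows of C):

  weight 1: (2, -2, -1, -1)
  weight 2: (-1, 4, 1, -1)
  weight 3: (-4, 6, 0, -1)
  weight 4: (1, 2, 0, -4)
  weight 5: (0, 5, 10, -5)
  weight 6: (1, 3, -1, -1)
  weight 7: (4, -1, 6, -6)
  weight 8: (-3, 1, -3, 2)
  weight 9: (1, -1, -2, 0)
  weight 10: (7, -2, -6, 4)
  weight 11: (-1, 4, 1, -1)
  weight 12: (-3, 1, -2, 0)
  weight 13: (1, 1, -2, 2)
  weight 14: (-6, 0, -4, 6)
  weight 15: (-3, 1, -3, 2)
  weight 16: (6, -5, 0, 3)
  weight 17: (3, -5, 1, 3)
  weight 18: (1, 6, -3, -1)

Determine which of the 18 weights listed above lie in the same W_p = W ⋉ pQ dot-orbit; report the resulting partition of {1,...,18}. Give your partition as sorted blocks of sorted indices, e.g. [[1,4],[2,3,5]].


Dynkin diagram of C (from the 6 off-diagonal −1 entries): A_4.

Alcove-folded reps (p=7, 18 weights, presented ϖ-order):

  [1] (2, 0, 1, 0)
  [2] (0, 5, 2, 0)
  [3] (2, 4, 0, 0)
  [4] (2, 0, 2, 1)
  [5] (2, 4, 0, 0)
  [6] (2, 4, 0, 0)
  [7] (0, 5, 2, 0)
  [8] (2, 0, 2, 1)
  [9] (2, 0, 1, 0)
  [10] (2, 0, 1, 0)
  [11] (0, 5, 2, 0)
  [12] (2, 0, 1, 0)
  [13] (2, 2, 1, 2)
  [14] (0, 4, 2, 0)
  [15] (2, 0, 2, 1)
  [16] (2, 4, 0, 0)
  [17] (0, 4, 2, 0)
  [18] (0, 5, 2, 0)

The 18 indices split into 6 linkage classes (same alcove rep ⇔ same W_7-dot-orbit):

[[1, 9, 10, 12], [2, 7, 11, 18], [3, 5, 6, 16], [4, 8, 15], [13], [14, 17]]


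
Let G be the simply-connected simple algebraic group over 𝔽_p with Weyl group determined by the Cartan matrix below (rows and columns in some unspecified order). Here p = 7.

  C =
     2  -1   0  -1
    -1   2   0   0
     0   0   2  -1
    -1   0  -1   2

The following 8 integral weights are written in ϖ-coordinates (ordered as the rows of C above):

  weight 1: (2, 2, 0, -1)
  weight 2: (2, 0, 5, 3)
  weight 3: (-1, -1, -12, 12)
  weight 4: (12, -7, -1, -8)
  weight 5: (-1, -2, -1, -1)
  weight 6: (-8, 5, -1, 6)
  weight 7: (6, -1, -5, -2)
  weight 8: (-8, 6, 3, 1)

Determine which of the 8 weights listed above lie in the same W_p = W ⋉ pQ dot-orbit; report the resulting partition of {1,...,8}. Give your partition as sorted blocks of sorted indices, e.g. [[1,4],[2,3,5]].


Root system A_4: the 4×4 matrix C matches after relabeling.

W_7-reps of the 8 weights in Ā_7 (same 4-coord order as C):

    λ_1 → (3, 3, 1, 0)
    λ_2 → (3, 3, 1, 0)
    λ_3 → (2, 0, 1, 4)
    λ_4 → (0, 0, 1, 0)
    λ_5 → (0, 0, 1, 0)
    λ_6 → (6, 1, 0, 0)
    λ_7 → (2, 0, 1, 4)
    λ_8 → (2, 0, 1, 4)

The 8 indices split into 4 linkage classes (same alcove rep ⇔ same W_7-dot-orbit):

[[1, 2], [3, 7, 8], [4, 5], [6]]


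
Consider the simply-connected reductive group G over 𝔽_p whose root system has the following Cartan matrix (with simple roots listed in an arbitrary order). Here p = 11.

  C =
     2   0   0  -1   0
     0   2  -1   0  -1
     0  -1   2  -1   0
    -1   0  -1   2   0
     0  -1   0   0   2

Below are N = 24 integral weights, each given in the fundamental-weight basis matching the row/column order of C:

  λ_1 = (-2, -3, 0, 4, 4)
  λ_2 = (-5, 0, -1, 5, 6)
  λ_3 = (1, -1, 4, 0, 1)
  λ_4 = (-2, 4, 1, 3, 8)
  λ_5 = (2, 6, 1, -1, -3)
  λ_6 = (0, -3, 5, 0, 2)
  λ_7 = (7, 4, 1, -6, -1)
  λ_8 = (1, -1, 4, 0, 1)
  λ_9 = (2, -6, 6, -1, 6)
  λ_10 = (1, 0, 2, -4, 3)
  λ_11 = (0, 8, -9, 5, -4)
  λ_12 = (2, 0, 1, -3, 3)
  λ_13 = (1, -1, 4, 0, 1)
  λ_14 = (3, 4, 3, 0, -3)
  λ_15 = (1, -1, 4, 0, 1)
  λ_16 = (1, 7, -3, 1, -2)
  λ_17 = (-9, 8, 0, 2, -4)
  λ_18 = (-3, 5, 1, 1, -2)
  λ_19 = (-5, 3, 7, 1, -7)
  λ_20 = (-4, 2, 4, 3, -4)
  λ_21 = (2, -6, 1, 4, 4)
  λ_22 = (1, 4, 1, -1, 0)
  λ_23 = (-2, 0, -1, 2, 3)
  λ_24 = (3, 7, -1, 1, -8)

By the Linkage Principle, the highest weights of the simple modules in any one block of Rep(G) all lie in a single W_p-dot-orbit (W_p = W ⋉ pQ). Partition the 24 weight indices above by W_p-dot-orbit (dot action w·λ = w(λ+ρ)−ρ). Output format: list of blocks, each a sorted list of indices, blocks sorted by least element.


C ↔ A_5 under row/col permutation; |W(A_5)| = 720.

Folding the 24 weights λ_j+ρ into Ā_11 (reps in the given 5-coord order):

  1: (1, 1, 1, 3, 3);  2: (1, 1, 0, 2, 4);  3: (2, 0, 5, 1, 2);  4: (3, 2, 3, 2, 0);  5: (2, 5, 2, 0, 1);  6: (1, 2, 4, 1, 1);  7: (3, 2, 3, 2, 0);  8: (2, 0, 5, 1, 2);  9: (2, 5, 2, 0, 1);  10: (1, 1, 0, 2, 4);  11: (1, 2, 4, 1, 1);  12: (1, 1, 0, 2, 4);  13: (2, 0, 5, 1, 2);  14: (1, 2, 4, 1, 1);  15: (2, 0, 5, 1, 2);  16: (2, 5, 2, 0, 1);  17: (1, 2, 4, 1, 1);  18: (2, 5, 2, 0, 1);  19: (1, 2, 4, 1, 1);  20: (2, 0, 5, 1, 2);  21: (3, 2, 3, 2, 0);  22: (2, 5, 2, 0, 1);  23: (1, 1, 0, 2, 4);  24: (1, 1, 0, 2, 4)

These 24 weights hit 6 W_11-dot-orbits; sizes (1, 5, 5, 3, 5, 5):

[[1], [2, 10, 12, 23, 24], [3, 8, 13, 15, 20], [4, 7, 21], [5, 9, 16, 18, 22], [6, 11, 14, 17, 19]]


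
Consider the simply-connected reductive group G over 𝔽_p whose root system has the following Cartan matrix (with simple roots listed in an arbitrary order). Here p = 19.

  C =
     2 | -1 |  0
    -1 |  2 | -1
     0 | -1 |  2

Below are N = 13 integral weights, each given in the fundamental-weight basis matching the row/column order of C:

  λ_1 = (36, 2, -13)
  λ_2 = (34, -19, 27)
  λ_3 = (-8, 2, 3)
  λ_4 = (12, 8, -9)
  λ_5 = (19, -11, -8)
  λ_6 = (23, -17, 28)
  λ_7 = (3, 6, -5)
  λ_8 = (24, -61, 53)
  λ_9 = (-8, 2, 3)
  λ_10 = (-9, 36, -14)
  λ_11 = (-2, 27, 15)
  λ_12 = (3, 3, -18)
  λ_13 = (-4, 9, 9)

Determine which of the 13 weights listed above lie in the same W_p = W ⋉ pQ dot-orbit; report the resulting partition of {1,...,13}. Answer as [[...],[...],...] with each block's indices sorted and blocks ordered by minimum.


Root system A_3: the 3×3 matrix C matches after relabeling.

Each λ_j+ρ reduced to Ā_19; 3-tuples below use C's row order:

  1: (2, 7, 9);  2: (2, 7, 9);  3: (3, 4, 0);  4: (10, 1, 5);  5: (2, 7, 9);  6: (10, 1, 5);  7: (4, 3, 4);  8: (0, 3, 3);  9: (3, 4, 0);  10: (10, 1, 5);  11: (10, 1, 5);  12: (9, 4, 4);  13: (2, 7, 9)

Grouping the 13 weights by Ā_19-representative: 6 linkage classes.

[[1, 2, 5, 13], [3, 9], [4, 6, 10, 11], [7], [8], [12]]


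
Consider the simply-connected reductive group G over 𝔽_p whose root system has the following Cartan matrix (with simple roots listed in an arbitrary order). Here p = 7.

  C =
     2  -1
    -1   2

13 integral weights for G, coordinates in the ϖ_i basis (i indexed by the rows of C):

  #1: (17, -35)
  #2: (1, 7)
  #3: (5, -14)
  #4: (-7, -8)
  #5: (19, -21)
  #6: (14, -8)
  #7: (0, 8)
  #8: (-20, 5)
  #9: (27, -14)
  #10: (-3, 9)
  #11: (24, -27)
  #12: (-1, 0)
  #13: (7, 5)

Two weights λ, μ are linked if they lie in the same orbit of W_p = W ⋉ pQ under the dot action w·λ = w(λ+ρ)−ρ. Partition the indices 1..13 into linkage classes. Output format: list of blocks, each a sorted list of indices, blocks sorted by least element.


Cartan matrix: type A_2 (|W|=6); un-permuting the 2 rows.

Ā_7 reps of the 13 weights (A_2, coords as presented):

  λ_1 → (2, 4) · λ_2 → (1, 4) · λ_3 → (1, 0) · λ_4 → (1, 0) · λ_5 → (1, 0) · λ_6 → (1, 0) · λ_7 → (2, 4) · λ_8 → (1, 5) · λ_9 → (0, 1) · λ_10 → (1, 4) · λ_11 → (1, 4) · λ_12 → (0, 1) · λ_13 → (0, 1)

5 distinct reps among the 13 weights ⇒ 5 W_7-linkage classes:

[[1, 7], [2, 10, 11], [3, 4, 5, 6], [8], [9, 12, 13]]


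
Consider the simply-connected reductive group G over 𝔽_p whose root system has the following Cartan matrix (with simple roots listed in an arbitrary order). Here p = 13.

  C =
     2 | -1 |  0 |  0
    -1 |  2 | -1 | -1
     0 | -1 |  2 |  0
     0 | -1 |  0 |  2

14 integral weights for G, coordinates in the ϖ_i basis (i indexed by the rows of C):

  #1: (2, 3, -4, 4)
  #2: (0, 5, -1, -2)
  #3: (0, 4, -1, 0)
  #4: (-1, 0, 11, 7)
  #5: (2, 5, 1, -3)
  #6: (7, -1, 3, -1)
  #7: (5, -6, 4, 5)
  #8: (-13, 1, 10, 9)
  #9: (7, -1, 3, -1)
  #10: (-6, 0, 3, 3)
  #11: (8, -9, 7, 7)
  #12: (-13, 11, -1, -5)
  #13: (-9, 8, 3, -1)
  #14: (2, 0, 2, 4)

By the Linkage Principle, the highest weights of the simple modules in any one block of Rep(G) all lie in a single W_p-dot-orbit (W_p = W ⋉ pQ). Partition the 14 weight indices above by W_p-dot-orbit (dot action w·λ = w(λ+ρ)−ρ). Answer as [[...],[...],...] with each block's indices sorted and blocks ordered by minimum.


Dynkin diagram of C (from the 6 off-diagonal −1 entries): D_4.

λ_j+ρ reflected into Ā_13 (⟨·,θ^∨⟩≤13); 4-tuples as given:

  λ_1+ρ ↦ (3, 1, 3, 5)
  λ_2+ρ ↦ (1, 5, 0, 1)
  λ_3+ρ ↦ (1, 5, 0, 1)
  λ_4+ρ ↦ (8, 0, 4, 0)
  λ_5+ρ ↦ (3, 2, 2, 2)
  λ_6+ρ ↦ (8, 0, 4, 0)
  λ_7+ρ ↦ (1, 5, 0, 1)
  λ_8+ρ ↦ (2, 0, 1, 0)
  λ_9+ρ ↦ (8, 0, 4, 0)
  λ_10+ρ ↦ (1, 4, 0, 0)
  λ_11+ρ ↦ (1, 4, 0, 0)
  λ_12+ρ ↦ (8, 0, 4, 0)
  λ_13+ρ ↦ (8, 0, 4, 0)
  λ_14+ρ ↦ (3, 1, 3, 5)

Linkage partition of the 14 weights (6 classes, p=13):

[[1, 14], [2, 3, 7], [4, 6, 9, 12, 13], [5], [8], [10, 11]]


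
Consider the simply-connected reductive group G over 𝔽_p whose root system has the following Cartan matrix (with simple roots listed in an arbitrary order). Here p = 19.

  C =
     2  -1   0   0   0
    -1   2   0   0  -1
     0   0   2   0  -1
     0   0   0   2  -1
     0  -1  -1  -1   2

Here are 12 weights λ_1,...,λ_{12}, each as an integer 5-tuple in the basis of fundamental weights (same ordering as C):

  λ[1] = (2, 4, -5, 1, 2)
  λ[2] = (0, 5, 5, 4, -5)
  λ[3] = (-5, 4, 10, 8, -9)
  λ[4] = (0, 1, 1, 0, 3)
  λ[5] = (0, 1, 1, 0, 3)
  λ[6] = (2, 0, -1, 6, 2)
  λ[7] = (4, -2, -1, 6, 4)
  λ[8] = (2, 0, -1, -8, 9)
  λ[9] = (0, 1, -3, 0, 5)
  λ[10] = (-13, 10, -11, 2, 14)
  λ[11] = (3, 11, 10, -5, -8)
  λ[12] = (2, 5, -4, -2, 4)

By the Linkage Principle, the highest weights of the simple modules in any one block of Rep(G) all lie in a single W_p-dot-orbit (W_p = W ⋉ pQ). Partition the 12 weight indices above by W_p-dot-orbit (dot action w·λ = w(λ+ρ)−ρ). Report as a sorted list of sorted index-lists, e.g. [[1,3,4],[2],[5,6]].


Cartan matrix: type D_5 (|W|=1920); un-permuting the 5 rows.

W_19-reps of the 12 weights in Ā_19 (same 5-coord order as C):

  λ_1+ρ ↦ (3, 4, 3, 1, 1)
  λ_2+ρ ↦ (1, 2, 2, 1, 4)
  λ_3+ρ ↦ (3, 4, 3, 1, 1)
  λ_4+ρ ↦ (1, 2, 2, 1, 4)
  λ_5+ρ ↦ (1, 2, 2, 1, 4)
  λ_6+ρ ↦ (3, 1, 0, 7, 3)
  λ_7+ρ ↦ (3, 1, 0, 7, 3)
  λ_8+ρ ↦ (3, 1, 0, 7, 3)
  λ_9+ρ ↦ (1, 2, 2, 1, 4)
  λ_10+ρ ↦ (3, 1, 0, 7, 3)
  λ_11+ρ ↦ (3, 1, 0, 7, 3)
  λ_12+ρ ↦ (3, 4, 3, 1, 1)

Linkage partition of the 12 weights (3 classes, p=19):

[[1, 3, 12], [2, 4, 5, 9], [6, 7, 8, 10, 11]]


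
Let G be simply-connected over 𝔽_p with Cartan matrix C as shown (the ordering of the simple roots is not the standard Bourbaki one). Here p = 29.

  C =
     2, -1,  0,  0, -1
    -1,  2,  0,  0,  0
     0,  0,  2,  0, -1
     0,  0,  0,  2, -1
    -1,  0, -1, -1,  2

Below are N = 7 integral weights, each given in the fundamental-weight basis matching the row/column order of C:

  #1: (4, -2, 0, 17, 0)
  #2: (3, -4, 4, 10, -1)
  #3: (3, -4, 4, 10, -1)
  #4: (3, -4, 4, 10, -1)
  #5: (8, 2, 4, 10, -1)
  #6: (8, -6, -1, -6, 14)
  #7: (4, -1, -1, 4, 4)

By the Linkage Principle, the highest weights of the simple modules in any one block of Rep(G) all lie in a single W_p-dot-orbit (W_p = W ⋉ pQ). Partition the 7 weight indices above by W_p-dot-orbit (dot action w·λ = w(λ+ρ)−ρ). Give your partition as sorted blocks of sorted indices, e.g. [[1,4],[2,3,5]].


C ↔ D_5 under row/col permutation; |W(D_5)| = 1920.

Folding the 7 weights λ_j+ρ into Ā_29 (reps in the given 5-coord order):

    [1] (3, 1, 1, 18, 1)
    [2] (1, 3, 5, 11, 0)
    [3] (1, 3, 5, 11, 0)
    [4] (1, 3, 5, 11, 0)
    [5] (1, 3, 5, 11, 0)
    [6] (5, 0, 0, 5, 5)
    [7] (5, 0, 0, 5, 5)

The 7 indices split into 3 linkage classes (same alcove rep ⇔ same W_29-dot-orbit):

[[1], [2, 3, 4, 5], [6, 7]]


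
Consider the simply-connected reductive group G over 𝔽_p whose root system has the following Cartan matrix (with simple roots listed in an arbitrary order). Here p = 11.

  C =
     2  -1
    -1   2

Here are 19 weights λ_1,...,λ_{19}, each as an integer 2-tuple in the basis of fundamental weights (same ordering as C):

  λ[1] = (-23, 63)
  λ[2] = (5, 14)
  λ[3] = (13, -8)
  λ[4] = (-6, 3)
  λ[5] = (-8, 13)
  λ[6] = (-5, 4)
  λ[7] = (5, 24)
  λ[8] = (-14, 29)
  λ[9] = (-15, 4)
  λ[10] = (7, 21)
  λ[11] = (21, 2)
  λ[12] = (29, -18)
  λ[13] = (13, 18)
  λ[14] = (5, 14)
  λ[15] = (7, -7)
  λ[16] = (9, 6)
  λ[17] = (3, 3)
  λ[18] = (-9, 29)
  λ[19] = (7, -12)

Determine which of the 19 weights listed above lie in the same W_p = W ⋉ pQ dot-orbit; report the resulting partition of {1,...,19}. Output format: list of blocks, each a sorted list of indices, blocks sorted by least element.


Cartan matrix: type A_2 (|W|=6); un-permuting the 2 rows.

λ_j+ρ reflected into Ā_11 (⟨·,θ^∨⟩≤11); 2-tuples as given:

  λ_1+ρ ↦ (9, 2) · λ_2+ρ ↦ (4, 1) · λ_3+ρ ↦ (4, 4) · λ_4+ρ ↦ (4, 1) · λ_5+ρ ↦ (4, 4) · λ_6+ρ ↦ (4, 1) · λ_7+ρ ↦ (2, 6) · λ_8+ρ ↦ (2, 6) · λ_9+ρ ↦ (2, 6) · λ_10+ρ ↦ (3, 8) · λ_11+ρ ↦ (3, 8) · λ_12+ρ ↦ (2, 6) · λ_13+ρ ↦ (3, 8) · λ_14+ρ ↦ (4, 1) · λ_15+ρ ↦ (2, 6) · λ_16+ρ ↦ (4, 1) · λ_17+ρ ↦ (4, 4) · λ_18+ρ ↦ (3, 8) · λ_19+ρ ↦ (3, 8)

These 19 weights hit 5 W_11-dot-orbits; sizes (1, 5, 3, 5, 5):

[[1], [2, 4, 6, 14, 16], [3, 5, 17], [7, 8, 9, 12, 15], [10, 11, 13, 18, 19]]


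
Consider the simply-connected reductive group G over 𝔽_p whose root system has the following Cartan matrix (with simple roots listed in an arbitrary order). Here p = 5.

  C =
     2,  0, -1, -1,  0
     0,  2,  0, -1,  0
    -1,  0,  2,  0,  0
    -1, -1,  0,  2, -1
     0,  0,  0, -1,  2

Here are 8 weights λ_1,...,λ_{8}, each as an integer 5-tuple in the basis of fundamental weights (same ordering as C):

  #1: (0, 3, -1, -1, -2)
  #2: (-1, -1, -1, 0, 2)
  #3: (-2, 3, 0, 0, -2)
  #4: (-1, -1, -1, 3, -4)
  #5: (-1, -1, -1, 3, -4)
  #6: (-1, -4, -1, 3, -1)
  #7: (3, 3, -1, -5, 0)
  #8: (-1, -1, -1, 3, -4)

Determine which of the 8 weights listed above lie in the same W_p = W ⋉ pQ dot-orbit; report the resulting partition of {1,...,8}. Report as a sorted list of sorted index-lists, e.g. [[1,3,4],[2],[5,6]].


Root system D_5: the 5×5 matrix C matches after relabeling.

W_5-reps of the 8 weights in Ā_5 (same 5-coord order as C):

  λ_1 → (0, 3, 0, 1, 0) · λ_2 → (0, 0, 0, 1, 3) · λ_3 → (0, 3, 0, 1, 0) · λ_4 → (0, 0, 0, 1, 3) · λ_5 → (0, 0, 0, 1, 3) · λ_6 → (0, 3, 0, 1, 0) · λ_7 → (0, 0, 0, 1, 3) · λ_8 → (0, 0, 0, 1, 3)

These 8 weights hit 2 W_5-dot-orbits; sizes (3, 5):

[[1, 3, 6], [2, 4, 5, 7, 8]]


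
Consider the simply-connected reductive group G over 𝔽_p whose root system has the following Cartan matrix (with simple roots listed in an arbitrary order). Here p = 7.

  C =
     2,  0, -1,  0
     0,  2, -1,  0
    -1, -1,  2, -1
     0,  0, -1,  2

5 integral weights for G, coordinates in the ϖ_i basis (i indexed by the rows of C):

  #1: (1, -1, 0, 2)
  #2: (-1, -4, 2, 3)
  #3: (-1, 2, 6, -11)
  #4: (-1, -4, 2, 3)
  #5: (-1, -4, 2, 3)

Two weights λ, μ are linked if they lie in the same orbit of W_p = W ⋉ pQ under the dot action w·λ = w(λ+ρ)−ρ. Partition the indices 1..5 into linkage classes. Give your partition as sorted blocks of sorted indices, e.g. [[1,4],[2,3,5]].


Root system D_4: the 4×4 matrix C matches after relabeling.

Alcove-folded reps (p=7, 5 weights, presented ϖ-order):

  λ_1 → (2, 0, 1, 3)
  λ_2 → (0, 3, 0, 4)
  λ_3 → (0, 3, 0, 4)
  λ_4 → (0, 3, 0, 4)
  λ_5 → (0, 3, 0, 4)

The 5 indices split into 2 linkage classes (same alcove rep ⇔ same W_7-dot-orbit):

[[1], [2, 3, 4, 5]]


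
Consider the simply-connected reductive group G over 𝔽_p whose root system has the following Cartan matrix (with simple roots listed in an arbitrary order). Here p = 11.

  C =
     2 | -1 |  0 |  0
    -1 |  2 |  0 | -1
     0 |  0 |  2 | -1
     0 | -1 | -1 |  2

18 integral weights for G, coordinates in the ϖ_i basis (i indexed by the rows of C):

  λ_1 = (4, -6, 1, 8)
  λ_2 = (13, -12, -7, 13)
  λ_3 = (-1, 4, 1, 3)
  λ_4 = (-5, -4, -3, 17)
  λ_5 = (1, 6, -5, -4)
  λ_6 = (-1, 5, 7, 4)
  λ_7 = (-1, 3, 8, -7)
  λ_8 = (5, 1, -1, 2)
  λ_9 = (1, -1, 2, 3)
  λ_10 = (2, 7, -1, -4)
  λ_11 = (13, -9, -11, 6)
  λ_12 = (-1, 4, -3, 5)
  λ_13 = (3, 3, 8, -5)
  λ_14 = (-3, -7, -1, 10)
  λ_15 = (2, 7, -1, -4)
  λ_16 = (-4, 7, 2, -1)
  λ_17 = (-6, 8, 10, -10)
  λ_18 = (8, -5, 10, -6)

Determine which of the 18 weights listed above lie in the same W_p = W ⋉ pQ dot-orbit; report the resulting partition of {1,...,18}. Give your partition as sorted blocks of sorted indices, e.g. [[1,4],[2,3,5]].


A_4 Cartan matrix, 4 simple roots permuted; ρ=(1,1,1,1).

W_11-reps of the 18 weights in Ā_11 (same 4-coord order as C):

    λ_1+ρ ↦ (0, 5, 2, 4)
    λ_2+ρ ↦ (3, 5, 3, 0)
    λ_3+ρ ↦ (0, 5, 2, 4)
    λ_4+ρ ↦ (2, 0, 3, 4)
    λ_5+ρ ↦ (2, 0, 3, 4)
    λ_6+ρ ↦ (6, 2, 0, 3)
    λ_7+ρ ↦ (2, 0, 3, 4)
    λ_8+ρ ↦ (6, 2, 0, 3)
    λ_9+ρ ↦ (2, 0, 3, 4)
    λ_10+ρ ↦ (3, 5, 3, 0)
    λ_11+ρ ↦ (0, 3, 2, 5)
    λ_12+ρ ↦ (0, 5, 2, 4)
    λ_13+ρ ↦ (2, 0, 3, 4)
    λ_14+ρ ↦ (6, 2, 0, 3)
    λ_15+ρ ↦ (3, 5, 3, 0)
    λ_16+ρ ↦ (3, 5, 3, 0)
    λ_17+ρ ↦ (0, 5, 2, 4)
    λ_18+ρ ↦ (0, 5, 2, 4)

Partition of {1..18} into 5 W_11-dot-orbits:

[[1, 3, 12, 17, 18], [2, 10, 15, 16], [4, 5, 7, 9, 13], [6, 8, 14], [11]]


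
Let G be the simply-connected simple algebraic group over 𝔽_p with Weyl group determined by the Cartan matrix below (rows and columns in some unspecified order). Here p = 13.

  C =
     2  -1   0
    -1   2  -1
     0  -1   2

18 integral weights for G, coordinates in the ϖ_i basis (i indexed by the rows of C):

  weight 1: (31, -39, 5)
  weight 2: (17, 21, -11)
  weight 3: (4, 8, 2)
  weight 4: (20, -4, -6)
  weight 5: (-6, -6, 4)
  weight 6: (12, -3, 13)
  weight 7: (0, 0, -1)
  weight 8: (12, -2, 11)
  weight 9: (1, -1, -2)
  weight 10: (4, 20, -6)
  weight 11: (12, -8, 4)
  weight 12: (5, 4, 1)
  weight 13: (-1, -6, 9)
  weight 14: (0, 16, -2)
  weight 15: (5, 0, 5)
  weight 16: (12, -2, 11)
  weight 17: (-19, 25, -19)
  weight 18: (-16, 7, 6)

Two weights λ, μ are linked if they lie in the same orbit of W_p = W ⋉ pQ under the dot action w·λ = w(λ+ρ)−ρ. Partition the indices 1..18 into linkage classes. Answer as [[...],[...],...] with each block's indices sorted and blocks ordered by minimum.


A_3 Cartan matrix, 3 simple roots permuted; ρ=(1,1,1).

λ_j+ρ reflected into Ā_13 (⟨·,θ^∨⟩≤13); 3-tuples as given:

  λ_1+ρ ↦ (6, 1, 6) · λ_2+ρ ↦ (1, 8, 1) · λ_3+ρ ↦ (1, 8, 1) · λ_4+ρ ↦ (5, 0, 5) · λ_5+ρ ↦ (5, 0, 5) · λ_6+ρ ↦ (1, 1, 0) · λ_7+ρ ↦ (1, 1, 0) · λ_8+ρ ↦ (1, 1, 0) · λ_9+ρ ↦ (1, 1, 0) · λ_10+ρ ↦ (5, 0, 5) · λ_11+ρ ↦ (6, 5, 2) · λ_12+ρ ↦ (6, 5, 2) · λ_13+ρ ↦ (5, 0, 5) · λ_14+ρ ↦ (1, 8, 1) · λ_15+ρ ↦ (6, 1, 6) · λ_16+ρ ↦ (1, 1, 0) · λ_17+ρ ↦ (5, 0, 5) · λ_18+ρ ↦ (6, 5, 2)

Partition of {1..18} into 5 W_13-dot-orbits:

[[1, 15], [2, 3, 14], [4, 5, 10, 13, 17], [6, 7, 8, 9, 16], [11, 12, 18]]


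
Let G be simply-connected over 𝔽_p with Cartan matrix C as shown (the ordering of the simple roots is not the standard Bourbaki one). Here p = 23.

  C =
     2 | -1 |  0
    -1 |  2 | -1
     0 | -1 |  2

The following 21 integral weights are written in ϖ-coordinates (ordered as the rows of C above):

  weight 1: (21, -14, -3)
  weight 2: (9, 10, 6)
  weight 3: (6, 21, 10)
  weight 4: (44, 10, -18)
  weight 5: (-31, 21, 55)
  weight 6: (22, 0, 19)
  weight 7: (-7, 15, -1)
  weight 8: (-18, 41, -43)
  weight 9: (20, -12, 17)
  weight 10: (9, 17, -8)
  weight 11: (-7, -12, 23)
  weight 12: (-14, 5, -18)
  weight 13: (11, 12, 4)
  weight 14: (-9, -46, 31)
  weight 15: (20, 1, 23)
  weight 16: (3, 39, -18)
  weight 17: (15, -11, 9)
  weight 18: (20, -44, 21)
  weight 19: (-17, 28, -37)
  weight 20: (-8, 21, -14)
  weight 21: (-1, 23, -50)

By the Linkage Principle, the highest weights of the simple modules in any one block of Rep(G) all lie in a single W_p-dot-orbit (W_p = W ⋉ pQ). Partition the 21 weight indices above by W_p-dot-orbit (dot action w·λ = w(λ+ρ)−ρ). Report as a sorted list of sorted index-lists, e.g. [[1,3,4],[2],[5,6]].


Type A_3, rank 3, |W|=24; reorder rows/cols to standard.

Each λ_j+ρ reduced to Ā_23; 3-tuples below use C's row order:

    λ_1+ρ ↦ (7, 2, 13)
    λ_2+ρ ↦ (5, 11, 2)
    λ_3+ρ ↦ (10, 6, 6)
    λ_4+ρ ↦ (10, 6, 6)
    λ_5+ρ ↦ (7, 2, 13)
    λ_6+ρ ↦ (2, 0, 1)
    λ_7+ρ ↦ (6, 10, 0)
    λ_8+ρ ↦ (17, 2, 4)
    λ_9+ρ ↦ (5, 11, 2)
    λ_10+ρ ↦ (5, 11, 2)
    λ_11+ρ ↦ (10, 6, 6)
    λ_12+ρ ↦ (10, 6, 6)
    λ_13+ρ ↦ (5, 11, 2)
    λ_14+ρ ↦ (7, 2, 13)
    λ_15+ρ ↦ (2, 0, 1)
    λ_16+ρ ↦ (17, 2, 4)
    λ_17+ρ ↦ (6, 10, 0)
    λ_18+ρ ↦ (2, 0, 1)
    λ_19+ρ ↦ (6, 10, 0)
    λ_20+ρ ↦ (7, 2, 13)
    λ_21+ρ ↦ (2, 0, 1)

Partition of {1..21} into 6 W_23-dot-orbits:

[[1, 5, 14, 20], [2, 9, 10, 13], [3, 4, 11, 12], [6, 15, 18, 21], [7, 17, 19], [8, 16]]


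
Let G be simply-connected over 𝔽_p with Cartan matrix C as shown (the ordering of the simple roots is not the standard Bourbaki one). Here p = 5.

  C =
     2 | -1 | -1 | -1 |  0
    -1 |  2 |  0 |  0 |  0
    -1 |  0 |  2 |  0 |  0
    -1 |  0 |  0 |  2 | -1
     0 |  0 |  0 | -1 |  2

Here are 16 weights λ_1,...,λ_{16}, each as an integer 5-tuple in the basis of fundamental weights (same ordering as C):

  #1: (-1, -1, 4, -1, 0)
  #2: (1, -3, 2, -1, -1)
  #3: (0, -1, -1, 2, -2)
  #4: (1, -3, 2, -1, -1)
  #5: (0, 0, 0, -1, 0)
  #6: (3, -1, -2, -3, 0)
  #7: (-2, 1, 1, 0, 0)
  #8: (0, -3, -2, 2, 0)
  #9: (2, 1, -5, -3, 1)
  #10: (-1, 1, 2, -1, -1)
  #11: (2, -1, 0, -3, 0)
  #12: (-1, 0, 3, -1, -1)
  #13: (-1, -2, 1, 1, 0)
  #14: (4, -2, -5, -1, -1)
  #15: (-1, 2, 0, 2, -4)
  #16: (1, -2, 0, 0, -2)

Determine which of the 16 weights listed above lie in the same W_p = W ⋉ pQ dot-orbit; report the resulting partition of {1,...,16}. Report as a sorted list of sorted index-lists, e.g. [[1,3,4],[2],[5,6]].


C ↔ D_5 under row/col permutation; |W(D_5)| = 1920.

Alcove-folded reps (p=5, 16 weights, presented ϖ-order):

    1: (0, 1, 4, 0, 0)
    2: (0, 2, 3, 0, 0)
    3: (1, 0, 0, 0, 1)
    4: (0, 2, 3, 0, 0)
    5: (1, 1, 1, 0, 1)
    6: (1, 0, 1, 0, 1)
    7: (1, 1, 1, 0, 1)
    8: (1, 0, 1, 0, 1)
    9: (1, 1, 1, 0, 1)
    10: (0, 2, 3, 0, 0)
    11: (1, 0, 1, 0, 1)
    12: (0, 1, 4, 0, 0)
    13: (1, 0, 1, 0, 1)
    14: (0, 1, 4, 0, 0)
    15: (1, 1, 1, 0, 1)
    16: (1, 1, 1, 0, 1)

Grouping the 16 weights by Ā_5-representative: 5 linkage classes.

[[1, 12, 14], [2, 4, 10], [3], [5, 7, 9, 15, 16], [6, 8, 11, 13]]


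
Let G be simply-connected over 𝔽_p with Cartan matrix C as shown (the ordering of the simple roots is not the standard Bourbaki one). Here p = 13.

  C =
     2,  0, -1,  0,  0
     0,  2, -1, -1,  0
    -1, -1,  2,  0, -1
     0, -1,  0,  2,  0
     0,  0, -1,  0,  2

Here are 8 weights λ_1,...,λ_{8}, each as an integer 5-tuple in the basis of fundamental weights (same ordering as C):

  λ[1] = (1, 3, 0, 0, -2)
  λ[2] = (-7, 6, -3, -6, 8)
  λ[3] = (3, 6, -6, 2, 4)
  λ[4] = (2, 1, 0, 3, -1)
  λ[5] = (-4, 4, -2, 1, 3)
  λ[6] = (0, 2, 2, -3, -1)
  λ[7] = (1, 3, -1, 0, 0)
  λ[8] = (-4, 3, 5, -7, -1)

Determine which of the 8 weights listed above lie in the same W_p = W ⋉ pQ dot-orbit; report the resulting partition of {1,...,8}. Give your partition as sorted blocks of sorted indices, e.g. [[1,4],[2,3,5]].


Type D_5, rank 5, |W|=1920; reorder rows/cols to standard.

Alcove-folded reps (p=13, 8 weights, presented ϖ-order):

  λ_1+ρ ↦ (2, 4, 0, 1, 1) · λ_2+ρ ↦ (2, 4, 0, 1, 1) · λ_3+ρ ↦ (1, 1, 3, 2, 0) · λ_4+ρ ↦ (3, 2, 1, 4, 0) · λ_5+ρ ↦ (1, 1, 3, 2, 0) · λ_6+ρ ↦ (1, 1, 3, 2, 0) · λ_7+ρ ↦ (2, 4, 0, 1, 1) · λ_8+ρ ↦ (3, 2, 1, 4, 0)

These 8 weights hit 3 W_13-dot-orbits; sizes (3, 3, 2):

[[1, 2, 7], [3, 5, 6], [4, 8]]


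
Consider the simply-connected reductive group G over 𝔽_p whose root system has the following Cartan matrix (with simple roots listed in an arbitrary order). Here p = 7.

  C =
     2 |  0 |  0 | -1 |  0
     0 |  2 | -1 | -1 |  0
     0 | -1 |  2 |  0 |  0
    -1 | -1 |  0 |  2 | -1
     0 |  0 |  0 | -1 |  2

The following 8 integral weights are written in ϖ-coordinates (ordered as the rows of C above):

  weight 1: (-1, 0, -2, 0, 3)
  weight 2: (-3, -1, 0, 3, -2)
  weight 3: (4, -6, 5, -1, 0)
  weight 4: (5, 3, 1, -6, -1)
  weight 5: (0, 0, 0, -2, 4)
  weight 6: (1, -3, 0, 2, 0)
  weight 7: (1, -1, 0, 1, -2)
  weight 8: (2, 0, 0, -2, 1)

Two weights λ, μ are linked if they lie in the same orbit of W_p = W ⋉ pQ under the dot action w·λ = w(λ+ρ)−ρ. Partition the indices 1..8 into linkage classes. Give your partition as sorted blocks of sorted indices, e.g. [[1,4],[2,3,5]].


Cartan matrix: type D_5 (|W|=1920); un-permuting the 5 rows.

Ā_7 reps of the 8 weights (D_5, coords as presented):

  [1] (0, 0, 1, 1, 4);  [2] (2, 0, 1, 1, 1);  [3] (0, 0, 1, 1, 4);  [4] (0, 0, 1, 1, 4);  [5] (0, 0, 1, 1, 4);  [6] (2, 0, 1, 1, 1);  [7] (2, 0, 1, 1, 1);  [8] (2, 0, 1, 1, 1)

2 distinct reps among the 8 weights ⇒ 2 W_7-linkage classes:

[[1, 3, 4, 5], [2, 6, 7, 8]]


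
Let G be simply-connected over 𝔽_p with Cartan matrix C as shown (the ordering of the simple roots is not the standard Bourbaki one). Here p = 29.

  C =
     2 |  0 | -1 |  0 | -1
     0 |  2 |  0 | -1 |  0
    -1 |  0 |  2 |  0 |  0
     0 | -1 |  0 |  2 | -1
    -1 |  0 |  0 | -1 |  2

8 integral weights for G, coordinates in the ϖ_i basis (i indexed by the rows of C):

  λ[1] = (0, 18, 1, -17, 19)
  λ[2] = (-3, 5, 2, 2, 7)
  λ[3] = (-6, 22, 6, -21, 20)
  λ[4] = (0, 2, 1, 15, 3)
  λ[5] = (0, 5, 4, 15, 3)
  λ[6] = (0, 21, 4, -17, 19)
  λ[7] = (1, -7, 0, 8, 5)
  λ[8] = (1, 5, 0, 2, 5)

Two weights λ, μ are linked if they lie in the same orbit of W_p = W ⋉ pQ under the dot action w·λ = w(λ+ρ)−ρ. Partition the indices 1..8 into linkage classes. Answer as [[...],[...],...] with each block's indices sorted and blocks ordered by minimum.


A_5 Cartan matrix, 5 simple roots permuted; ρ=(1,1,1,1,1).

Ā_29 reps of the 8 weights (A_5, coords as presented):

  λ_1+ρ ↦ (1, 3, 2, 16, 4);  λ_2+ρ ↦ (2, 6, 1, 3, 6);  λ_3+ρ ↦ (1, 3, 2, 16, 4);  λ_4+ρ ↦ (1, 3, 2, 16, 4);  λ_5+ρ ↦ (1, 3, 2, 16, 4);  λ_6+ρ ↦ (1, 3, 2, 16, 4);  λ_7+ρ ↦ (2, 6, 1, 3, 6);  λ_8+ρ ↦ (2, 6, 1, 3, 6)

Linkage partition of the 8 weights (2 classes, p=29):

[[1, 3, 4, 5, 6], [2, 7, 8]]


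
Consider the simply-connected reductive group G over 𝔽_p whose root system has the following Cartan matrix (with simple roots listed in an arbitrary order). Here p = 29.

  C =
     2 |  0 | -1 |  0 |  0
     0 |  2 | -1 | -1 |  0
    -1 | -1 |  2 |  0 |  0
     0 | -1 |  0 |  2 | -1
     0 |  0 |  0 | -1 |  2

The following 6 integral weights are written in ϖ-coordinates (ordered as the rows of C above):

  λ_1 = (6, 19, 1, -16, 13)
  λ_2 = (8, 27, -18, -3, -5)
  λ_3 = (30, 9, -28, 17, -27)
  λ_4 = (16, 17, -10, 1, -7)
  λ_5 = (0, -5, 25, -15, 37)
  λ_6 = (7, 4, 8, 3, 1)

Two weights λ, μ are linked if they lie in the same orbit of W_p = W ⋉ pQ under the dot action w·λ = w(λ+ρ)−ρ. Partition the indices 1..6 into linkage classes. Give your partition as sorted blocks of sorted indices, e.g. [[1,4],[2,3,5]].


C ↔ A_5 under row/col permutation; |W(A_5)| = 720.

W_29-reps of the 6 weights in Ā_29 (same 5-coord order as C):

  λ_1 → (7, 5, 2, 14, 1) · λ_2 → (8, 5, 9, 4, 2) · λ_3 → (1, 8, 2, 15, 2) · λ_4 → (8, 5, 9, 4, 2) · λ_5 → (8, 5, 9, 4, 2) · λ_6 → (8, 5, 9, 4, 2)

3 distinct reps among the 6 weights ⇒ 3 W_29-linkage classes:

[[1], [2, 4, 5, 6], [3]]


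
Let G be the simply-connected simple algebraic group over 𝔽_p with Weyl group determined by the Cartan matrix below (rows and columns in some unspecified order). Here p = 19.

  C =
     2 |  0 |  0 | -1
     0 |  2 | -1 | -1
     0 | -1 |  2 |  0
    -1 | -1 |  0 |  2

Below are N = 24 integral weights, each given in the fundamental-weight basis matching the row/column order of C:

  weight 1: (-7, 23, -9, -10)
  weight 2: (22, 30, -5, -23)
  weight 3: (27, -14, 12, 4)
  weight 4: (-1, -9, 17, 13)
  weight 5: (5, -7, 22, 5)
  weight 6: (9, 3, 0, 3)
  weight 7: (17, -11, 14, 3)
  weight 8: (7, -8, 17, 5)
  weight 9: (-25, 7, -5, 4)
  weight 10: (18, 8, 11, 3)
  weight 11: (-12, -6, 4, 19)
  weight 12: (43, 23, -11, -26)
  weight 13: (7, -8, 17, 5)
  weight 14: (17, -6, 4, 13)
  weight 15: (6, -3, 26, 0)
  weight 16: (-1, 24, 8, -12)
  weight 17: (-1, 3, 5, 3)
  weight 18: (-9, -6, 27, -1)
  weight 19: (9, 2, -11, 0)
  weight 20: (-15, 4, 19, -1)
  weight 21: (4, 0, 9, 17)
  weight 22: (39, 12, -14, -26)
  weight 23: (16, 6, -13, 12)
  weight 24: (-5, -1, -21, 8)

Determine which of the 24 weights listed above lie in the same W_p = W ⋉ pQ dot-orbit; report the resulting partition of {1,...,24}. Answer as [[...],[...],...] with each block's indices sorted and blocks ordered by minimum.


Type A_4, rank 4, |W|=120; reorder rows/cols to standard.

Alcove-folded reps (p=19, 24 weights, presented ϖ-order):

  λ_1 → (4, 1, 3, 6);  λ_2 → (4, 1, 3, 6);  λ_3 → (5, 8, 5, 1);  λ_4 → (5, 8, 5, 1);  λ_5 → (0, 2, 7, 4);  λ_6 → (10, 4, 1, 4);  λ_7 → (4, 1, 3, 6);  λ_8 → (1, 6, 5, 1);  λ_9 → (0, 4, 6, 4);  λ_10 → (0, 2, 7, 4);  λ_11 → (10, 4, 1, 4);  λ_12 → (5, 8, 5, 1);  λ_13 → (1, 6, 5, 1);  λ_14 → (5, 8, 5, 1);  λ_15 → (1, 6, 5, 1);  λ_16 → (0, 4, 6, 4);  λ_17 → (0, 4, 6, 4);  λ_18 → (0, 4, 6, 4);  λ_19 → (4, 1, 3, 6);  λ_20 → (5, 8, 5, 1);  λ_21 → (10, 4, 1, 4);  λ_22 → (0, 2, 7, 4);  λ_23 → (1, 6, 5, 1);  λ_24 → (10, 4, 1, 4)

Partition of {1..24} into 6 W_19-dot-orbits:

[[1, 2, 7, 19], [3, 4, 12, 14, 20], [5, 10, 22], [6, 11, 21, 24], [8, 13, 15, 23], [9, 16, 17, 18]]


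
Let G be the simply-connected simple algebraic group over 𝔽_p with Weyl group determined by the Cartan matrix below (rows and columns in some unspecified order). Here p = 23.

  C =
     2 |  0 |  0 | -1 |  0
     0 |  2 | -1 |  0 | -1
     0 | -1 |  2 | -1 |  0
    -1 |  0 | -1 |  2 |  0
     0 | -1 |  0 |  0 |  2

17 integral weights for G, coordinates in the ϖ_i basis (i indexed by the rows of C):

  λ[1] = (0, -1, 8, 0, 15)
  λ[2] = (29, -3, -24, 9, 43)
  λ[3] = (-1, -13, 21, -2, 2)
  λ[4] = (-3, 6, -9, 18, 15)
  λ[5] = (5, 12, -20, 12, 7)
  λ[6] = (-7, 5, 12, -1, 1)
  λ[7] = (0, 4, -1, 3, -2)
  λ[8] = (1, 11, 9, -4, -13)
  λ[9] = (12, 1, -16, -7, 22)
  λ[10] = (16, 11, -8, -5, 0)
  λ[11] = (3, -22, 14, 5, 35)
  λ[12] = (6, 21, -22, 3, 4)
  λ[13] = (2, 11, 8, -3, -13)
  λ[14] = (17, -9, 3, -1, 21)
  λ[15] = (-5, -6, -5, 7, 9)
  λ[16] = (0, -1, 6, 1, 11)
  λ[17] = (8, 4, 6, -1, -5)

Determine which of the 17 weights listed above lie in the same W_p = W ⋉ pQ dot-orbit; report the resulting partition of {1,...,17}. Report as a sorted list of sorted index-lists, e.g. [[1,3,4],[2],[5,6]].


C ↔ A_5 under row/col permutation; |W(A_5)| = 720.

Folding the 17 weights λ_j+ρ into Ā_23 (reps in the given 5-coord order):

  λ_1 → (1, 0, 7, 2, 12);  λ_2 → (0, 6, 7, 6, 2);  λ_3 → (1, 3, 9, 0, 9);  λ_4 → (9, 1, 7, 0, 4);  λ_5 → (0, 6, 7, 6, 2);  λ_6 → (0, 6, 7, 6, 2);  λ_7 → (1, 4, 0, 4, 1);  λ_8 → (1, 0, 7, 2, 12);  λ_9 → (0, 6, 7, 6, 2);  λ_10 → (6, 1, 4, 7, 1);  λ_11 → (0, 6, 7, 6, 2);  λ_12 → (6, 1, 4, 7, 1);  λ_13 → (1, 0, 7, 2, 12);  λ_14 → (1, 4, 0, 4, 1);  λ_15 → (1, 4, 0, 4, 1);  λ_16 → (1, 0, 7, 2, 12);  λ_17 → (9, 1, 7, 0, 4)

Grouping the 17 weights by Ā_23-representative: 6 linkage classes.

[[1, 8, 13, 16], [2, 5, 6, 9, 11], [3], [4, 17], [7, 14, 15], [10, 12]]


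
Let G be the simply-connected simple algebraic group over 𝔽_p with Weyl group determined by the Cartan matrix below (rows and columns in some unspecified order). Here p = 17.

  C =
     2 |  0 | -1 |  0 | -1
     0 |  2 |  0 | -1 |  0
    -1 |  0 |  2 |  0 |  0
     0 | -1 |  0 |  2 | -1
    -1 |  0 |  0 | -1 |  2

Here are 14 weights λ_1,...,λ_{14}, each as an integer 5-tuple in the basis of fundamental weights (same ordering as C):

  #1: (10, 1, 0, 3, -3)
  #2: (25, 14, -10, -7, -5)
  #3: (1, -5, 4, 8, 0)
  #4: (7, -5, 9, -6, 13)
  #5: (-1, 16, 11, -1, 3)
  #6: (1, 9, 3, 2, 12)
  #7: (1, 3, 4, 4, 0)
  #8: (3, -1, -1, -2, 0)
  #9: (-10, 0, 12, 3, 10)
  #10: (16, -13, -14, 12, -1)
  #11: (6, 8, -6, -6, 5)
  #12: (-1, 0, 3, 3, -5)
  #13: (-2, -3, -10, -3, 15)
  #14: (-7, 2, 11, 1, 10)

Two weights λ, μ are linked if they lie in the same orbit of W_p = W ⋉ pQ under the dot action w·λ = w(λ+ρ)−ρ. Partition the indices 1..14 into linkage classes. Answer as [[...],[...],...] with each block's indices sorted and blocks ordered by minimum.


Dynkin diagram of C (from the 8 off-diagonal −1 entries): A_5.

Folding the 14 weights λ_j+ρ into Ā_17 (reps in the given 5-coord order):

  1: (9, 2, 1, 2, 2) · 2: (2, 4, 5, 5, 1) · 3: (2, 4, 5, 5, 1) · 4: (2, 4, 5, 5, 1) · 5: (4, 1, 0, 0, 0) · 6: (9, 2, 1, 2, 2) · 7: (2, 4, 5, 5, 1) · 8: (4, 1, 0, 0, 0) · 9: (9, 2, 1, 2, 2) · 10: (4, 1, 0, 0, 0) · 11: (2, 4, 5, 5, 1) · 12: (4, 1, 0, 0, 0) · 13: (9, 2, 1, 2, 2) · 14: (6, 2, 1, 0, 5)

These 14 weights hit 4 W_17-dot-orbits; sizes (4, 5, 4, 1):

[[1, 6, 9, 13], [2, 3, 4, 7, 11], [5, 8, 10, 12], [14]]


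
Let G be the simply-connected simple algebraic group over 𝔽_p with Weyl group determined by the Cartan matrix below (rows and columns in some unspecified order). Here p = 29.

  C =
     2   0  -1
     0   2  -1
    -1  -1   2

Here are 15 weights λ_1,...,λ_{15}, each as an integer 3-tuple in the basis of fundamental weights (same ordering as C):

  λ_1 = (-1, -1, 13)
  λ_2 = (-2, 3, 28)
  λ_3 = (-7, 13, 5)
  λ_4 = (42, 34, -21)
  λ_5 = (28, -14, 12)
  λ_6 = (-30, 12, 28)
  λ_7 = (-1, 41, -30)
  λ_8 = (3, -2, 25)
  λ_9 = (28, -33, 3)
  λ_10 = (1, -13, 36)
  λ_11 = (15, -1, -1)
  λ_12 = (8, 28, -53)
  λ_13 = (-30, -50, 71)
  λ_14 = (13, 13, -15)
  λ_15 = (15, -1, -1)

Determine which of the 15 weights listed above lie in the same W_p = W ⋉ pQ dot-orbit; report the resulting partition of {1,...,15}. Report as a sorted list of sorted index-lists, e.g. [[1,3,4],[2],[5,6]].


Type A_3, rank 3, |W|=24; reorder rows/cols to standard.

W_29-reps of the 15 weights in Ā_29 (same 3-coord order as C):

  λ_1 → (0, 0, 14)
  λ_2 → (3, 0, 25)
  λ_3 → (6, 14, 0)
  λ_4 → (6, 14, 0)
  λ_5 → (16, 0, 0)
  λ_6 → (16, 0, 0)
  λ_7 → (16, 0, 0)
  λ_8 → (3, 0, 25)
  λ_9 → (3, 0, 25)
  λ_10 → (8, 2, 17)
  λ_11 → (16, 0, 0)
  λ_12 → (6, 14, 0)
  λ_13 → (6, 14, 0)
  λ_14 → (0, 0, 14)
  λ_15 → (16, 0, 0)

Grouping the 15 weights by Ā_29-representative: 5 linkage classes.

[[1, 14], [2, 8, 9], [3, 4, 12, 13], [5, 6, 7, 11, 15], [10]]


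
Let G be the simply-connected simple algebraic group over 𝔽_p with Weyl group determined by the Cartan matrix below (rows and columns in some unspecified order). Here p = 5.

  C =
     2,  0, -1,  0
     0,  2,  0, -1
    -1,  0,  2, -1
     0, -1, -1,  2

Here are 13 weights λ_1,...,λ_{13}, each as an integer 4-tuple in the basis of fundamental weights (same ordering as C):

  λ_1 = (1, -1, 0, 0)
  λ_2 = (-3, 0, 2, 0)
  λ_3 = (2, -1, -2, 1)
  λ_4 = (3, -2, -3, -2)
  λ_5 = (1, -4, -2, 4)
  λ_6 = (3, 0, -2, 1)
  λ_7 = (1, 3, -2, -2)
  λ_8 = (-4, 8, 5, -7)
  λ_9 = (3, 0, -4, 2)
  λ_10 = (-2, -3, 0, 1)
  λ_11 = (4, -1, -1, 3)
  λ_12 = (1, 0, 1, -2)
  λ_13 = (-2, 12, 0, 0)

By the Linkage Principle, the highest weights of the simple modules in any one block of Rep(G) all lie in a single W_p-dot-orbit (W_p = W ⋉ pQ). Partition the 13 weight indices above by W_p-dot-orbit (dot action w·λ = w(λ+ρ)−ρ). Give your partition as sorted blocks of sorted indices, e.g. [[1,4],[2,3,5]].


A_4 Cartan matrix, 4 simple roots permuted; ρ=(1,1,1,1).

λ_j+ρ reflected into Ā_5 (⟨·,θ^∨⟩≤5); 4-tuples as given:

    λ_1 → (2, 0, 1, 1)
    λ_2 → (2, 1, 1, 1)
    λ_3 → (2, 0, 1, 1)
    λ_4 → (0, 2, 1, 1)
    λ_5 → (0, 2, 1, 1)
    λ_6 → (2, 0, 1, 1)
    λ_7 → (0, 2, 1, 1)
    λ_8 → (2, 0, 1, 1)
    λ_9 → (1, 1, 3, 0)
    λ_10 → (1, 2, 0, 0)
    λ_11 → (1, 4, 0, 0)
    λ_12 → (2, 0, 1, 1)
    λ_13 → (1, 1, 3, 0)

Partition of {1..13} into 6 W_5-dot-orbits:

[[1, 3, 6, 8, 12], [2], [4, 5, 7], [9, 13], [10], [11]]


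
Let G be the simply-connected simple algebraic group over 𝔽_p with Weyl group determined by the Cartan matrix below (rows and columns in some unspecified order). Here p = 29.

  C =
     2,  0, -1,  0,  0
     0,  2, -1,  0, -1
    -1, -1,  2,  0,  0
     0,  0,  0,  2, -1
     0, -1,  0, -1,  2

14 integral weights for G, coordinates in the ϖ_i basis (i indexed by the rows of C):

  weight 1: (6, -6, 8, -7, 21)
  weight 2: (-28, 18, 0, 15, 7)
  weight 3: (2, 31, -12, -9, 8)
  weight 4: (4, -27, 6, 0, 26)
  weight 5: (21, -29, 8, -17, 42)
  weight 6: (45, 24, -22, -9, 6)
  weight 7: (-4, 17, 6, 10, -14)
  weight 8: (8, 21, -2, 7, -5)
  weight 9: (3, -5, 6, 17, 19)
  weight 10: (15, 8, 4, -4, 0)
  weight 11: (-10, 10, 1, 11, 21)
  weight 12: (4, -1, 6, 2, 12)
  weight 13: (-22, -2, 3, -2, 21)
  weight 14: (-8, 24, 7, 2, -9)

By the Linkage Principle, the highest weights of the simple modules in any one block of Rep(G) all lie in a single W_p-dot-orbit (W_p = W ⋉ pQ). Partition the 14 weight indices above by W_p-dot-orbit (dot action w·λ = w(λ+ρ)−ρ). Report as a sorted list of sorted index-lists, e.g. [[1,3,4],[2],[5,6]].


Cartan matrix: type A_5 (|W|=720); un-permuting the 5 rows.

λ_j+ρ reflected into Ā_29 (⟨·,θ^∨⟩≤29); 5-tuples as given:

  [1] (3, 5, 4, 2, 11) · [2] (14, 7, 5, 1, 1) · [3] (3, 17, 1, 1, 3) · [4] (14, 7, 5, 1, 1) · [5] (14, 7, 5, 1, 1) · [6] (3, 17, 1, 1, 3) · [7] (3, 5, 4, 2, 11) · [8] (3, 17, 1, 1, 3) · [9] (3, 5, 4, 2, 11) · [10] (14, 7, 5, 1, 1) · [11] (3, 5, 4, 2, 11) · [12] (5, 0, 7, 3, 13) · [13] (3, 17, 1, 1, 3) · [14] (3, 17, 1, 1, 3)

These 14 weights hit 4 W_29-dot-orbits; sizes (4, 4, 5, 1):

[[1, 7, 9, 11], [2, 4, 5, 10], [3, 6, 8, 13, 14], [12]]


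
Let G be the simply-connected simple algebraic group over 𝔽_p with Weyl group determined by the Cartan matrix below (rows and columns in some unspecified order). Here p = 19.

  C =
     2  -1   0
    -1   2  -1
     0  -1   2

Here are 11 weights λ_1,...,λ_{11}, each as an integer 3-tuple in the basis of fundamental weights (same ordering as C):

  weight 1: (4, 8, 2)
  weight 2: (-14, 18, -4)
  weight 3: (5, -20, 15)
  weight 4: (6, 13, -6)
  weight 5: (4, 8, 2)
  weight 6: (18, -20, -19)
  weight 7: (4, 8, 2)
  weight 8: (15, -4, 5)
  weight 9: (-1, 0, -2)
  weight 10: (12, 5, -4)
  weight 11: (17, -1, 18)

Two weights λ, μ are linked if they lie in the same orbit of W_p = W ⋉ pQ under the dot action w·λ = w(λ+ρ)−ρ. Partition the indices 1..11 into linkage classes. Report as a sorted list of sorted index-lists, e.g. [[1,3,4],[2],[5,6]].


Cartan matrix: type A_3 (|W|=24); un-permuting the 3 rows.

W_19-reps of the 11 weights in Ā_19 (same 3-coord order as C):

  [1] (5, 9, 3)
  [2] (13, 3, 3)
  [3] (13, 3, 3)
  [4] (5, 9, 3)
  [5] (5, 9, 3)
  [6] (0, 0, 1)
  [7] (5, 9, 3)
  [8] (13, 3, 3)
  [9] (0, 0, 1)
  [10] (13, 3, 3)
  [11] (0, 0, 1)

Linkage partition of the 11 weights (3 classes, p=19):

[[1, 4, 5, 7], [2, 3, 8, 10], [6, 9, 11]]
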